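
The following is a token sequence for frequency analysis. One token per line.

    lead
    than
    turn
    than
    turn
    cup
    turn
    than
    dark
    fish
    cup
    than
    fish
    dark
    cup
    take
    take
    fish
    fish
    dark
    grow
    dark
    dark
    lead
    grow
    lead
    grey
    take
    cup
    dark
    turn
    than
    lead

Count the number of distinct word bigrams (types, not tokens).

28

33 tokens → 32 bigram windows in total.
Repeated bigrams (each contributes count−1 duplicates):
  turn than: 3
  fish dark: 2
  than turn: 2
4 duplicate windows → 32 − 4 = 28 distinct.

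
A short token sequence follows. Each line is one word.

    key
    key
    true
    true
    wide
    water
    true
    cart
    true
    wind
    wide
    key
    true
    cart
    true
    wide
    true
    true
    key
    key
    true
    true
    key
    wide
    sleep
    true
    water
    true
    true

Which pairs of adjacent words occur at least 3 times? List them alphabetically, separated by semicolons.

Bigram counts meeting the condition (at least 3 times):
  key true: 3
  true true: 4

key true; true true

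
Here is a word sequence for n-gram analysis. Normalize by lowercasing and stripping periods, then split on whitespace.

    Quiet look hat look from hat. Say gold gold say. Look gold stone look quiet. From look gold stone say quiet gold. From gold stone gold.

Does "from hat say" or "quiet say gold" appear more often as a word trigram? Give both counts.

"from hat say": 1 occurrence
"quiet say gold": 0 occurrences

"from hat say" (1 vs 0)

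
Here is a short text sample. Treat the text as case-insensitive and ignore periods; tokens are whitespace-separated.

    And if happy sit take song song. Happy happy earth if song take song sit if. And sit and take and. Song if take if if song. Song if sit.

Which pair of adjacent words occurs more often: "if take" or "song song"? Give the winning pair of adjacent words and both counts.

"if take": 1 occurrence
"song song": 2 occurrences

"song song" (2 vs 1)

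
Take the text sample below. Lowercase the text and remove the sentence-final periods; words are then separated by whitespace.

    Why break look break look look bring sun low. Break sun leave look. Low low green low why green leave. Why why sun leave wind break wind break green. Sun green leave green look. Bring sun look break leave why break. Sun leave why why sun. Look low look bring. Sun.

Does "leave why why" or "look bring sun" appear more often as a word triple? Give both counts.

"look bring sun" (3 vs 2)

"leave why why": 2 occurrences
"look bring sun": 3 occurrences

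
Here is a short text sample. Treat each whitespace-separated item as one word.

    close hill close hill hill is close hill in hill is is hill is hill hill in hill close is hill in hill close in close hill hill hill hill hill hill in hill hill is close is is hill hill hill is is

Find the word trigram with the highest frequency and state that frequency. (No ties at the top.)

Trigram frequencies (highest first):
  hill hill hill: 5
  hill in hill: 4
  hill hill is: 3
  close hill hill: 2
  hill is close: 2
  hill is is: 2
  … (20 more, each ≤ 2)

"hill hill hill", 5 times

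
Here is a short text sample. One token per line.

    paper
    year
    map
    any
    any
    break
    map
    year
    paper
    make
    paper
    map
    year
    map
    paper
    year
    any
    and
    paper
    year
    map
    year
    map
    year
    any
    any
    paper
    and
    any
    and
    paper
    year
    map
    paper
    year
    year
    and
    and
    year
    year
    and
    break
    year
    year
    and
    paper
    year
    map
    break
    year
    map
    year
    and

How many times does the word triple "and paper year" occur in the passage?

Scanning the 51 overlapping trigram windows for "and paper year":
  position 18–20: and paper year
  position 30–32: and paper year
  position 45–47: and paper year

3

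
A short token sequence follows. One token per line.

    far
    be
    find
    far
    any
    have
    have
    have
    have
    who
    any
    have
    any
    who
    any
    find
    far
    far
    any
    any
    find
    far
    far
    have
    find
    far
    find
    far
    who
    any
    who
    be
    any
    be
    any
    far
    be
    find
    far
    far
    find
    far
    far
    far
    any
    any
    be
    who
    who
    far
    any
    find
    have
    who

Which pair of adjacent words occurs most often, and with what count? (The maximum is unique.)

Bigram frequencies (highest first):
  find far: 7
  far far: 5
  far any: 4
  have have: 3
  who any: 3
  any find: 3
  … (19 more, each ≤ 2)

"find far", 7 times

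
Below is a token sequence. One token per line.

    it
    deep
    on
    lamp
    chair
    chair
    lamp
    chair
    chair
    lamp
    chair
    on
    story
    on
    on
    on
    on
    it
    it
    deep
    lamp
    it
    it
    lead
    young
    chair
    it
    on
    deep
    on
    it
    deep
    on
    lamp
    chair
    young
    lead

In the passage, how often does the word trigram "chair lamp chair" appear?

2

Scanning the 35 overlapping trigram windows for "chair lamp chair":
  position 6–8: chair lamp chair
  position 9–11: chair lamp chair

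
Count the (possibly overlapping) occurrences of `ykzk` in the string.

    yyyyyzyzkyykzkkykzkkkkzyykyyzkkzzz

Sliding a length-4 window over the 34 characters (31 positions):
  position 11–14: ykzk
  position 16–19: ykzk

2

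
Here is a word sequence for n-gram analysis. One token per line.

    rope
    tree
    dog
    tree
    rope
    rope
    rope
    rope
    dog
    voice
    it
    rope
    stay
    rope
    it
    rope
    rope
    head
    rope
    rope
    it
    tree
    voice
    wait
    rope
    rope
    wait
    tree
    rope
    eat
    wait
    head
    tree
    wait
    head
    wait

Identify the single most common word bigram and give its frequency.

Bigram frequencies (highest first):
  rope rope: 6
  tree rope: 2
  it rope: 2
  rope it: 2
  wait head: 2
  rope tree: 1
  … (20 more, each ≤ 1)

"rope rope", 6 times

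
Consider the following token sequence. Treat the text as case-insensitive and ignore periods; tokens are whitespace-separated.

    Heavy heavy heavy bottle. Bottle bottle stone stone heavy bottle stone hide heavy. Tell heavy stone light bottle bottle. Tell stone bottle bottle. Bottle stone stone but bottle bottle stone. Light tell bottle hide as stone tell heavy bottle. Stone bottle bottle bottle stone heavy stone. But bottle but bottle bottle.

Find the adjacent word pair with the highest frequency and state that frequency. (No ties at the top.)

Bigram frequencies (highest first):
  bottle bottle: 9
  bottle stone: 6
  heavy bottle: 3
  but bottle: 3
  heavy heavy: 2
  stone stone: 2
  … (19 more, each ≤ 2)

"bottle bottle", 9 times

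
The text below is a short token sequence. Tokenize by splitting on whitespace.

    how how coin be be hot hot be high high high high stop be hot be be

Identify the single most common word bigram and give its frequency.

Bigram frequencies (highest first):
  high high: 3
  be be: 2
  be hot: 2
  hot be: 2
  how how: 1
  how coin: 1
  … (5 more, each ≤ 1)

"high high", 3 times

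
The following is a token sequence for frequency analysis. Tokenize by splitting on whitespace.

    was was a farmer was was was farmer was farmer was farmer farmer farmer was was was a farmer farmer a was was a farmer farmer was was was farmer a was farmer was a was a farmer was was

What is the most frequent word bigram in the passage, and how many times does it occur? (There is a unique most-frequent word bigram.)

"was was", 9 times

Bigram frequencies (highest first):
  was was: 9
  farmer was: 7
  was a: 5
  was farmer: 5
  a farmer: 4
  farmer farmer: 4
  … (2 more, each ≤ 3)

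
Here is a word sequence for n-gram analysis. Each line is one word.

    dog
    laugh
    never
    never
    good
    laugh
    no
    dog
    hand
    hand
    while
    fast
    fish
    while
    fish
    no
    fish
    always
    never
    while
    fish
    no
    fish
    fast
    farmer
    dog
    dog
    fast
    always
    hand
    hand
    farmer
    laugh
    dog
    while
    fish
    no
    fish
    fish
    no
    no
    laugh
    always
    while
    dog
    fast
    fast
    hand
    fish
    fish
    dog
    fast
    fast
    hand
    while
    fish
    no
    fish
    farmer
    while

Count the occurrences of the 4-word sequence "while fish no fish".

Scanning the 57 overlapping 4-gram windows for "while fish no fish":
  position 14–17: while fish no fish
  position 20–23: while fish no fish
  position 35–38: while fish no fish
  position 55–58: while fish no fish

4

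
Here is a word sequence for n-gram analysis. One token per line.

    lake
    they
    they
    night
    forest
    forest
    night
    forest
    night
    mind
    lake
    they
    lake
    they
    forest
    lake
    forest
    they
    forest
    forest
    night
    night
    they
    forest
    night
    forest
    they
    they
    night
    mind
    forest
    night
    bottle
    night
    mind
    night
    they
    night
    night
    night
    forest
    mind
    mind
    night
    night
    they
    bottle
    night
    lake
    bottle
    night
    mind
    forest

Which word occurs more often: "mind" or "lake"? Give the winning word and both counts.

"mind": 6 occurrences
"lake": 5 occurrences

"mind" (6 vs 5)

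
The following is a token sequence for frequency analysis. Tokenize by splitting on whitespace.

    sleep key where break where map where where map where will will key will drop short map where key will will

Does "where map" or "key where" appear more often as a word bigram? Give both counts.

"where map" (2 vs 1)

"where map": 2 occurrences
"key where": 1 occurrence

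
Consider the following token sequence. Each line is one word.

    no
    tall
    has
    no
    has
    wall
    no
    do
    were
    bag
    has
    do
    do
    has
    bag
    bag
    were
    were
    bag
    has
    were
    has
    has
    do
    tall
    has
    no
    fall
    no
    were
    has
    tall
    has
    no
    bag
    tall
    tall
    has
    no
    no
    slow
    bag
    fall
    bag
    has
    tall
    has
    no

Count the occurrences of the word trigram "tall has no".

5

Scanning the 46 overlapping trigram windows for "tall has no":
  position 2–4: tall has no
  position 25–27: tall has no
  position 32–34: tall has no
  position 37–39: tall has no
  position 46–48: tall has no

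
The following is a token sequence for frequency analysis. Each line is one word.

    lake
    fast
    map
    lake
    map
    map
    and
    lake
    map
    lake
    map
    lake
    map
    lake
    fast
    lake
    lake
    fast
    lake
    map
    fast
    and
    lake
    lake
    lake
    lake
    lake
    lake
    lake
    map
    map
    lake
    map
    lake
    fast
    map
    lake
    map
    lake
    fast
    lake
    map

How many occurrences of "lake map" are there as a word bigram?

9

Scanning the 41 overlapping bigram windows for "lake map":
  position 4–5: lake map
  position 8–9: lake map
  position 10–11: lake map
  position 12–13: lake map
  position 19–20: lake map
  position 29–30: lake map
  position 32–33: lake map
  position 37–38: lake map
  position 41–42: lake map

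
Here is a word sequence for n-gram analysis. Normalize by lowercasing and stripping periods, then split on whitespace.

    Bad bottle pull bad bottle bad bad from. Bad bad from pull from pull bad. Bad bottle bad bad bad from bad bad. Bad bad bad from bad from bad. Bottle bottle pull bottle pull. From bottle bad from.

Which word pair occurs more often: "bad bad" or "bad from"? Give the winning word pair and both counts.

"bad bad": 9 occurrences
"bad from": 6 occurrences

"bad bad" (9 vs 6)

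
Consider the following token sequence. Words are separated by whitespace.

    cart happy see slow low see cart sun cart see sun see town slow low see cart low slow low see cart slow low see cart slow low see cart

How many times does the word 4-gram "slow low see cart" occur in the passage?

5

Scanning the 27 overlapping 4-gram windows for "slow low see cart":
  position 4–7: slow low see cart
  position 14–17: slow low see cart
  position 19–22: slow low see cart
  position 23–26: slow low see cart
  position 27–30: slow low see cart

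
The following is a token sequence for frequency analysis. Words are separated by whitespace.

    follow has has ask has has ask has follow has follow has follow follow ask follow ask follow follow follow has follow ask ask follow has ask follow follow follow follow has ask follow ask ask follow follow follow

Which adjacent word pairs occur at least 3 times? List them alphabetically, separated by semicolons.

ask follow; follow ask; follow follow; follow has; has ask; has follow

Bigram counts meeting the condition (at least 3 times):
  ask follow: 6
  follow ask: 4
  follow follow: 8
  follow has: 6
  has ask: 4
  has follow: 4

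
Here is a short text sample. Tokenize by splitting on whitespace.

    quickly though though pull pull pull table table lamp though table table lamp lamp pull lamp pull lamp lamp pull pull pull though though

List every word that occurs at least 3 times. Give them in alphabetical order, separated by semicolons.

lamp; pull; table; though

Unigram counts meeting the condition (at least 3 times):
  lamp: 6
  pull: 8
  table: 4
  though: 5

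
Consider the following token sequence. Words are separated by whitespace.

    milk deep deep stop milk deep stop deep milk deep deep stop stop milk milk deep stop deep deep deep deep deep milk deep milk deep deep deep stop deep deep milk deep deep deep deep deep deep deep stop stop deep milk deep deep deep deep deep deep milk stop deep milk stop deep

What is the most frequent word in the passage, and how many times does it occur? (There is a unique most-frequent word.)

"deep", 34 times

Unigram frequencies (highest first):
  deep: 34
  milk: 11
  stop: 10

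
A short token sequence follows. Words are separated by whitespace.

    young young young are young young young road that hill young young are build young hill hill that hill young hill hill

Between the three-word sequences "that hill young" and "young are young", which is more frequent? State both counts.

"that hill young": 2 occurrences
"young are young": 1 occurrence

"that hill young" (2 vs 1)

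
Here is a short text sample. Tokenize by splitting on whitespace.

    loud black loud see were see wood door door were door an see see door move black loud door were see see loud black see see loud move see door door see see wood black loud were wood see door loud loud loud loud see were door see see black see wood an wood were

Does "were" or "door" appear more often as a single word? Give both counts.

"were": 6 occurrences
"door": 9 occurrences

"door" (9 vs 6)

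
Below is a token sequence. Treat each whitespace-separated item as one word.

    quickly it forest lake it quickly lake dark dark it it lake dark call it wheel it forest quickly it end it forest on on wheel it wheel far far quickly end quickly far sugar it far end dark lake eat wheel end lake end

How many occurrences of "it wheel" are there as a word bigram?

2

Scanning the 44 overlapping bigram windows for "it wheel":
  position 15–16: it wheel
  position 27–28: it wheel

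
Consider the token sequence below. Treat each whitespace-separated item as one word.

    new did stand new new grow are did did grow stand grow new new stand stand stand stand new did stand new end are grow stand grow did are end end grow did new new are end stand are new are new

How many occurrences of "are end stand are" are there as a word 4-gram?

1

Scanning the 39 overlapping 4-gram windows for "are end stand are":
  position 36–39: are end stand are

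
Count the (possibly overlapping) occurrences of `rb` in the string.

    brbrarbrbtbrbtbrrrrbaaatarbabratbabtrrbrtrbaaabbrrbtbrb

Sliding a length-2 window over the 55 characters (54 positions):
  position 2–3: rb
  position 6–7: rb
  position 8–9: rb
  position 12–13: rb
  position 19–20: rb
  position 26–27: rb
  position 38–39: rb
  position 42–43: rb
  position 50–51: rb
  position 54–55: rb

10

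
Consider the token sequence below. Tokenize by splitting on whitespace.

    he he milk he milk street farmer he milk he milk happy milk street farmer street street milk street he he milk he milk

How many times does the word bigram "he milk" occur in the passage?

Scanning the 23 overlapping bigram windows for "he milk":
  position 2–3: he milk
  position 4–5: he milk
  position 8–9: he milk
  position 10–11: he milk
  position 21–22: he milk
  position 23–24: he milk

6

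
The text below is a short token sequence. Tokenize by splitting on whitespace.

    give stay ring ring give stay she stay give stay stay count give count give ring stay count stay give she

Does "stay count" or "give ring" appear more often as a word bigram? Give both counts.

"stay count" (2 vs 1)

"stay count": 2 occurrences
"give ring": 1 occurrence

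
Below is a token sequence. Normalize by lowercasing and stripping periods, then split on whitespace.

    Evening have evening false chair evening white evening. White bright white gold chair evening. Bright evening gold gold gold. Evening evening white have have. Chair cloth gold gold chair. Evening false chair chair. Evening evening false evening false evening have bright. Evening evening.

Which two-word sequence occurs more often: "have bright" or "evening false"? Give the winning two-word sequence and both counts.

"have bright": 1 occurrence
"evening false": 4 occurrences

"evening false" (4 vs 1)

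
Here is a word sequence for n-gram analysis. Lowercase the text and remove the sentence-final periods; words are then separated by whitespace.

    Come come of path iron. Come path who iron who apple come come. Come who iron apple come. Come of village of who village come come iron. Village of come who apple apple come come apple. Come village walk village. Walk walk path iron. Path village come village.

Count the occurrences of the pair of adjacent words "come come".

Scanning the 47 overlapping bigram windows for "come come":
  position 1–2: come come
  position 12–13: come come
  position 13–14: come come
  position 18–19: come come
  position 25–26: come come
  position 34–35: come come

6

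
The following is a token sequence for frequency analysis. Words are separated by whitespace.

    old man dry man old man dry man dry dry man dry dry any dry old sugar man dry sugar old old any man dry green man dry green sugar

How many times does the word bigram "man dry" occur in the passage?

7

Scanning the 29 overlapping bigram windows for "man dry":
  position 2–3: man dry
  position 6–7: man dry
  position 8–9: man dry
  position 11–12: man dry
  position 18–19: man dry
  position 24–25: man dry
  position 27–28: man dry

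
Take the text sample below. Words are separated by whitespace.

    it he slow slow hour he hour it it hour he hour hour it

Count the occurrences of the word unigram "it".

Scanning the 14 tokens for "it":
  position 1: it
  position 8: it
  position 9: it
  position 14: it

4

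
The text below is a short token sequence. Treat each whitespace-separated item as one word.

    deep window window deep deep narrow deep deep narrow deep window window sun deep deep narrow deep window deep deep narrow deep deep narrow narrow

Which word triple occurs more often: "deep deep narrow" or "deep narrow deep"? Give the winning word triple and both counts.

"deep deep narrow": 5 occurrences
"deep narrow deep": 4 occurrences

"deep deep narrow" (5 vs 4)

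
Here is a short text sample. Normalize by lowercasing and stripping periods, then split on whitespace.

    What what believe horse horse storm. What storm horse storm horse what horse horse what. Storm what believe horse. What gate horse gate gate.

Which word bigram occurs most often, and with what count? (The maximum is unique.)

"horse what", 3 times

Bigram frequencies (highest first):
  horse what: 3
  what believe: 2
  believe horse: 2
  horse horse: 2
  horse storm: 2
  storm what: 2
  … (8 more, each ≤ 2)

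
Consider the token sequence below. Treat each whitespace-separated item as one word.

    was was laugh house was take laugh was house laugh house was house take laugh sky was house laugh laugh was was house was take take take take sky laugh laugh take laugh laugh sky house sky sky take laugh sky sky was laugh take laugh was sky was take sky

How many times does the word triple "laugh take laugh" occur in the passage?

2

Scanning the 49 overlapping trigram windows for "laugh take laugh":
  position 31–33: laugh take laugh
  position 44–46: laugh take laugh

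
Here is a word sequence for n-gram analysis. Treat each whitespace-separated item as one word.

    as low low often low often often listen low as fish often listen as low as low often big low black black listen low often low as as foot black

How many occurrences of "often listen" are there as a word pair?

2

Scanning the 29 overlapping bigram windows for "often listen":
  position 7–8: often listen
  position 12–13: often listen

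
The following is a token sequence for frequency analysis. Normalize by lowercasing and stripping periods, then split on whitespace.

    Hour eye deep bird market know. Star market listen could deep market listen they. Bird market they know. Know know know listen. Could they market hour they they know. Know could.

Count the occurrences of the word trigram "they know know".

2

Scanning the 29 overlapping trigram windows for "they know know":
  position 17–19: they know know
  position 28–30: they know know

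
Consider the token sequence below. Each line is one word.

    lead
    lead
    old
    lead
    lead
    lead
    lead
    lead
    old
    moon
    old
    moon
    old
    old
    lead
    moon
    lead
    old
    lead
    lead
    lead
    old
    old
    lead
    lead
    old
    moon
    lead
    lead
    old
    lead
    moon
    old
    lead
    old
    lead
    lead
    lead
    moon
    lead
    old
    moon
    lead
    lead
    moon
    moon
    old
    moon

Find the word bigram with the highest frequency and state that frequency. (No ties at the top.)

"lead lead", 12 times

Bigram frequencies (highest first):
  lead lead: 12
  lead old: 8
  old lead: 7
  old moon: 5
  moon old: 4
  lead moon: 4
  … (3 more, each ≤ 4)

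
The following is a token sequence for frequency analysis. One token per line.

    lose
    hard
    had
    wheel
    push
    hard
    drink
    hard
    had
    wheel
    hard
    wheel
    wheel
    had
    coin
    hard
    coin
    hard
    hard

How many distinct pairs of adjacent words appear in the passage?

19 tokens → 18 bigram windows in total.
Repeated bigrams (each contributes count−1 duplicates):
  coin hard: 2
  had wheel: 2
  hard had: 2
3 duplicate windows → 18 − 3 = 15 distinct.

15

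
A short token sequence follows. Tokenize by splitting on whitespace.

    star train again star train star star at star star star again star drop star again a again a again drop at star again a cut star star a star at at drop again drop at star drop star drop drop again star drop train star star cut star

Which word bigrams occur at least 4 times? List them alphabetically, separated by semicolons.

star drop; star star

Bigram counts meeting the condition (at least 4 times):
  star drop: 4
  star star: 5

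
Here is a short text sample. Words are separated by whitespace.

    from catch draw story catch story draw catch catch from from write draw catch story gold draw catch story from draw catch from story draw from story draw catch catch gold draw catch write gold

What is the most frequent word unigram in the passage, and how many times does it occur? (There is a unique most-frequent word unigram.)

Unigram frequencies (highest first):
  catch: 10
  draw: 8
  from: 6
  story: 6
  gold: 3
  write: 2

"catch", 10 times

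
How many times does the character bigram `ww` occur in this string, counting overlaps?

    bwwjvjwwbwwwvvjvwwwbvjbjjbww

Sliding a length-2 window over the 28 characters (27 positions):
  position 2–3: ww
  position 7–8: ww
  position 10–11: ww
  position 11–12: ww
  position 17–18: ww
  position 18–19: ww
  position 27–28: ww

7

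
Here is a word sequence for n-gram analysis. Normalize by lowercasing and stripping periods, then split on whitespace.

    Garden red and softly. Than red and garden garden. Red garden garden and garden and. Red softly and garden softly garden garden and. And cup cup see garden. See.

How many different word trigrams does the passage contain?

29 tokens → 27 trigram windows in total.
Repeated trigrams (each contributes count−1 duplicates):
  garden garden and: 2
1 duplicate windows → 27 − 1 = 26 distinct.

26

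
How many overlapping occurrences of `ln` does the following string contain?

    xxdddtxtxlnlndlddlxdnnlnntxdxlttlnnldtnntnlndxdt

Sliding a length-2 window over the 48 characters (47 positions):
  position 10–11: ln
  position 12–13: ln
  position 23–24: ln
  position 33–34: ln
  position 43–44: ln

5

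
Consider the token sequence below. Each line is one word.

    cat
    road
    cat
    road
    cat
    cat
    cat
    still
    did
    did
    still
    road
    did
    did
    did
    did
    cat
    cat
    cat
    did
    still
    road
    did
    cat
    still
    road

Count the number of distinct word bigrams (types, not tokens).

26 tokens → 25 bigram windows in total.
Repeated bigrams (each contributes count−1 duplicates):
  cat cat: 4
  did did: 4
  still road: 3
  cat road: 2
  cat still: 2
  did cat: 2
  did still: 2
  road cat: 2
  … (1 more repeated)
14 duplicate windows → 25 − 14 = 11 distinct.

11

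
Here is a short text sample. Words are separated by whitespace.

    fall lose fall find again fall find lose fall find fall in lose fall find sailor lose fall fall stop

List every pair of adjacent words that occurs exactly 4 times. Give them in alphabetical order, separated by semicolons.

fall find; lose fall

Bigram counts meeting the condition (exactly 4 times):
  fall find: 4
  lose fall: 4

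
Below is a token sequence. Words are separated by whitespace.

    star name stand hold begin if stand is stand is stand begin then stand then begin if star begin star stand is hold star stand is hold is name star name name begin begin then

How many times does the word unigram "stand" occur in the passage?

Scanning the 35 tokens for "stand":
  position 3: stand
  position 7: stand
  position 9: stand
  position 11: stand
  position 14: stand
  position 21: stand
  position 25: stand

7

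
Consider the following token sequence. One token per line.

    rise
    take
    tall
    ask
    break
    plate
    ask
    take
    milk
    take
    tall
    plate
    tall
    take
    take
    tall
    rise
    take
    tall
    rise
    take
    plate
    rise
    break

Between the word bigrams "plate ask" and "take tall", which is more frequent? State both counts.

"plate ask": 1 occurrence
"take tall": 4 occurrences

"take tall" (4 vs 1)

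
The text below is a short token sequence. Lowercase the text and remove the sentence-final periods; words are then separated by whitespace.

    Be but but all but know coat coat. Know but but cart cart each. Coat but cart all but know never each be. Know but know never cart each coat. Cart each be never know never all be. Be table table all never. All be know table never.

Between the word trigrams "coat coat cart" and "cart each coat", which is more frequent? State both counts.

"cart each coat" (2 vs 0)

"coat coat cart": 0 occurrences
"cart each coat": 2 occurrences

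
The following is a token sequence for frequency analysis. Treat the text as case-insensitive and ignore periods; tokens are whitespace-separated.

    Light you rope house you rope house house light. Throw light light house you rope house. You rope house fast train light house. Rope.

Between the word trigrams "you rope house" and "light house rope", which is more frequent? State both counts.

"you rope house": 4 occurrences
"light house rope": 1 occurrence

"you rope house" (4 vs 1)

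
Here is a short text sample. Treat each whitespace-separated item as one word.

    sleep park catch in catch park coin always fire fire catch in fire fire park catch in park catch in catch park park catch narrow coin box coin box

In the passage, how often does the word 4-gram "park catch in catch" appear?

Scanning the 26 overlapping 4-gram windows for "park catch in catch":
  position 2–5: park catch in catch
  position 18–21: park catch in catch

2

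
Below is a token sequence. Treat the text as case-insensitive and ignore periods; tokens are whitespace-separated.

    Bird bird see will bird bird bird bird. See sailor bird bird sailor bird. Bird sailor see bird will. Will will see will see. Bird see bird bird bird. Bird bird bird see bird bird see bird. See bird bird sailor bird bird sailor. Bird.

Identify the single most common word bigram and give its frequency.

"bird bird", 14 times

Bigram frequencies (highest first):
  bird bird: 14
  bird see: 6
  see bird: 6
  sailor bird: 4
  bird sailor: 4
  see will: 2
  … (6 more, each ≤ 2)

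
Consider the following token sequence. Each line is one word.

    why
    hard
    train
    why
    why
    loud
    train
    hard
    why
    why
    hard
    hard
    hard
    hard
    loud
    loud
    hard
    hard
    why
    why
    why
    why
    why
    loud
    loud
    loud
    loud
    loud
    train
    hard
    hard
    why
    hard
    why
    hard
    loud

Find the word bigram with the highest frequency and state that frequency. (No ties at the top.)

Bigram frequencies (highest first):
  why why: 6
  hard hard: 5
  loud loud: 5
  why hard: 4
  hard why: 4
  why loud: 2
  … (6 more, each ≤ 2)

"why why", 6 times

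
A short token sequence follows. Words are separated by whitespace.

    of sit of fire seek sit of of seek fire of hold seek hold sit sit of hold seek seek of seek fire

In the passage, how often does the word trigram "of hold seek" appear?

2

Scanning the 21 overlapping trigram windows for "of hold seek":
  position 11–13: of hold seek
  position 17–19: of hold seek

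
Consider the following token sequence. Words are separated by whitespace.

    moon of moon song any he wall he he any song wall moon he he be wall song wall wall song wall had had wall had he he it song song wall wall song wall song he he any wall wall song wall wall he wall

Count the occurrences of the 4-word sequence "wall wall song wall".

3

Scanning the 43 overlapping 4-gram windows for "wall wall song wall":
  position 19–22: wall wall song wall
  position 32–35: wall wall song wall
  position 40–43: wall wall song wall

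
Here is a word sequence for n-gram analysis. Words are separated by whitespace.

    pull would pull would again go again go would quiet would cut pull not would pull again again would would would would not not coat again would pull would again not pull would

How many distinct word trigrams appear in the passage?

33 tokens → 31 trigram windows in total.
Repeated trigrams (each contributes count−1 duplicates):
  pull would again: 2
  would pull would: 2
  would would would: 2
3 duplicate windows → 31 − 3 = 28 distinct.

28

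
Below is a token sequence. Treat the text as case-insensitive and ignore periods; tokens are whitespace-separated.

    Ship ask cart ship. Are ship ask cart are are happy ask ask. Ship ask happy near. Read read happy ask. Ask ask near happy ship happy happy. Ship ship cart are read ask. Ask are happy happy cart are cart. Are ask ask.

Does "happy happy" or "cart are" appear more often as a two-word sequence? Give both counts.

"cart are" (4 vs 2)

"happy happy": 2 occurrences
"cart are": 4 occurrences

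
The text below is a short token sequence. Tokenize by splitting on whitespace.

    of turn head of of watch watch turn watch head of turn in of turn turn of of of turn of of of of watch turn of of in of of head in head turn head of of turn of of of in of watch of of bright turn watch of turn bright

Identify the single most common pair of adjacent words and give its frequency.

Bigram frequencies (highest first):
  of of: 12
  of turn: 6
  turn of: 4
  head of: 3
  of watch: 3
  in of: 3
  … (16 more, each ≤ 2)

"of of", 12 times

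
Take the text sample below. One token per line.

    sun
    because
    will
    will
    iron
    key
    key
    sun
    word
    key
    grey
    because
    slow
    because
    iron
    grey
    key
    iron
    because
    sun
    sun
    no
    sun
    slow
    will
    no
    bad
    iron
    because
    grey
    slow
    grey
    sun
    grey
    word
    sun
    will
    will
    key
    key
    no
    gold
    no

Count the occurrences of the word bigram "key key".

Scanning the 42 overlapping bigram windows for "key key":
  position 6–7: key key
  position 39–40: key key

2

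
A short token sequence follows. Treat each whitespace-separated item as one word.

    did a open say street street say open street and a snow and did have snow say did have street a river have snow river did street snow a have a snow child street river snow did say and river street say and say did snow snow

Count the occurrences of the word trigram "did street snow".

Scanning the 45 overlapping trigram windows for "did street snow":
  position 26–28: did street snow

1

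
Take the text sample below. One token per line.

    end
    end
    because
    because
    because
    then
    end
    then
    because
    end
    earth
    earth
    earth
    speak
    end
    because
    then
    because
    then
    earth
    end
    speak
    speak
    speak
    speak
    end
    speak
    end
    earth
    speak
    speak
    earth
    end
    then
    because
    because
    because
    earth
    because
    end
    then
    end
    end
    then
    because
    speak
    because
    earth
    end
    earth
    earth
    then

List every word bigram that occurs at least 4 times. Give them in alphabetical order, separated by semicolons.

because because; end then; speak speak; then because

Bigram counts meeting the condition (at least 4 times):
  because because: 4
  end then: 4
  speak speak: 4
  then because: 4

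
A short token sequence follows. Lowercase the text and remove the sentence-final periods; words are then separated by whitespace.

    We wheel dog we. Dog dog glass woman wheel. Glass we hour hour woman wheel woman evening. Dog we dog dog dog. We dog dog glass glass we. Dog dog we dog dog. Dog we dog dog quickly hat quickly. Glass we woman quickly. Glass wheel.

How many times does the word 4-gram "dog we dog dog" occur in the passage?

5

Scanning the 43 overlapping 4-gram windows for "dog we dog dog":
  position 3–6: dog we dog dog
  position 18–21: dog we dog dog
  position 22–25: dog we dog dog
  position 30–33: dog we dog dog
  position 34–37: dog we dog dog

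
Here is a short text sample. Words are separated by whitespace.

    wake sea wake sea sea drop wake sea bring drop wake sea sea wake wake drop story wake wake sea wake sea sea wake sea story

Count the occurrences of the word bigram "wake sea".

7

Scanning the 25 overlapping bigram windows for "wake sea":
  position 1–2: wake sea
  position 3–4: wake sea
  position 7–8: wake sea
  position 11–12: wake sea
  position 19–20: wake sea
  position 21–22: wake sea
  position 24–25: wake sea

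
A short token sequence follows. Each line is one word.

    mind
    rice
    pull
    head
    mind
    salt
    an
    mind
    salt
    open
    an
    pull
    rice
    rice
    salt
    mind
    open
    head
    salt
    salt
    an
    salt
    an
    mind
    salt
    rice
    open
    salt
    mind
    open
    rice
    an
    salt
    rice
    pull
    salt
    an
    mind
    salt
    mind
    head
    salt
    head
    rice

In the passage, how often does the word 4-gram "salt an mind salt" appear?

Scanning the 41 overlapping 4-gram windows for "salt an mind salt":
  position 6–9: salt an mind salt
  position 22–25: salt an mind salt
  position 36–39: salt an mind salt

3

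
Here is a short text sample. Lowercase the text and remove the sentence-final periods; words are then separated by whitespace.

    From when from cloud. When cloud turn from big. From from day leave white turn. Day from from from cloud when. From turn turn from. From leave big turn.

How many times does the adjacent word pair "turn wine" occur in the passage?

0

Scanning the 28 overlapping bigram windows for "turn wine":
  (none found)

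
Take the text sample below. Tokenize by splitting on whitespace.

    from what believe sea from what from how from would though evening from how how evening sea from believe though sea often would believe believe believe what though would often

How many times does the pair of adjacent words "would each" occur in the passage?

Scanning the 29 overlapping bigram windows for "would each":
  (none found)

0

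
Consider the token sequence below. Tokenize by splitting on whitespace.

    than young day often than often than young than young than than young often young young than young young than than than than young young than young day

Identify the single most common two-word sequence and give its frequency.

Bigram frequencies (highest first):
  than young: 7
  young than: 5
  than than: 4
  young young: 3
  young day: 2
  often than: 2
  … (4 more, each ≤ 1)

"than young", 7 times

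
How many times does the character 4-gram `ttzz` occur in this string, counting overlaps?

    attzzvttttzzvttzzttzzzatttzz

Sliding a length-4 window over the 28 characters (25 positions):
  position 2–5: ttzz
  position 9–12: ttzz
  position 14–17: ttzz
  position 18–21: ttzz
  position 25–28: ttzz

5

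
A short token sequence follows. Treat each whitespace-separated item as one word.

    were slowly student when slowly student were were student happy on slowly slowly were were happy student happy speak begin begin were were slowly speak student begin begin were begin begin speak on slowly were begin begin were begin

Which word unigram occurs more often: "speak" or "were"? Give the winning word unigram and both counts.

"speak": 3 occurrences
"were": 10 occurrences

"were" (10 vs 3)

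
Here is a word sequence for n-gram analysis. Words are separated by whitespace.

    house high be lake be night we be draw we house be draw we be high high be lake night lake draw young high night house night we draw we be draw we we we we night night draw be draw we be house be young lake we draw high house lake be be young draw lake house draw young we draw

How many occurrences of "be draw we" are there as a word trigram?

Scanning the 60 overlapping trigram windows for "be draw we":
  position 8–10: be draw we
  position 12–14: be draw we
  position 31–33: be draw we
  position 40–42: be draw we

4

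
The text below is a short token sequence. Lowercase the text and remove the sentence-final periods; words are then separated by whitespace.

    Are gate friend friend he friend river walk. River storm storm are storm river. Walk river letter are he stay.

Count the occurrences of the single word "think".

0

Scanning the 20 tokens for "think":
  (none found)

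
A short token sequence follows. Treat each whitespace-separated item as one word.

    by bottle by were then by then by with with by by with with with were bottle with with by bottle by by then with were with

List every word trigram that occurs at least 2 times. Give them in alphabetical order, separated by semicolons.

by bottle by; by with with; with with by

Trigram counts meeting the condition (at least 2 times):
  by bottle by: 2
  by with with: 2
  with with by: 2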